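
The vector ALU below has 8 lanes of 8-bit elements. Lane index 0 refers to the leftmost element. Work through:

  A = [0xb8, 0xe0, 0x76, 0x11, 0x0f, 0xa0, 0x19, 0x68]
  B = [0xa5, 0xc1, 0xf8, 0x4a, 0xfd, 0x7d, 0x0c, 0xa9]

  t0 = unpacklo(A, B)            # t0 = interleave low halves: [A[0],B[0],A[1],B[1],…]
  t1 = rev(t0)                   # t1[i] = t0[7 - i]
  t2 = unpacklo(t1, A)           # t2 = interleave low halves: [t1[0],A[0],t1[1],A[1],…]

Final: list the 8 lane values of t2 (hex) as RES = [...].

t0 = [0xb8, 0xa5, 0xe0, 0xc1, 0x76, 0xf8, 0x11, 0x4a]
t1 = [0x4a, 0x11, 0xf8, 0x76, 0xc1, 0xe0, 0xa5, 0xb8]
t2 = [0x4a, 0xb8, 0x11, 0xe0, 0xf8, 0x76, 0x76, 0x11]

RES = [ 0x4a  0xb8  0x11  0xe0  0xf8  0x76  0x76  0x11 ]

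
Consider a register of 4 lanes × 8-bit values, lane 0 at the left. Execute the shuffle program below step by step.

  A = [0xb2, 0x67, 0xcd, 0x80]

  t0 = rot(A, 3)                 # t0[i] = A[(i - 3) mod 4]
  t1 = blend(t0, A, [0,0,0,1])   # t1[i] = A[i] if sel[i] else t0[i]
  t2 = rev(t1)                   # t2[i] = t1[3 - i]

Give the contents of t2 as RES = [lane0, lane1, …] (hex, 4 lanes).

RES = [0x80, 0x80, 0xcd, 0x67]

t0 = [0x67, 0xcd, 0x80, 0xb2]
t1 = [0x67, 0xcd, 0x80, 0x80]
t2 = [0x80, 0x80, 0xcd, 0x67]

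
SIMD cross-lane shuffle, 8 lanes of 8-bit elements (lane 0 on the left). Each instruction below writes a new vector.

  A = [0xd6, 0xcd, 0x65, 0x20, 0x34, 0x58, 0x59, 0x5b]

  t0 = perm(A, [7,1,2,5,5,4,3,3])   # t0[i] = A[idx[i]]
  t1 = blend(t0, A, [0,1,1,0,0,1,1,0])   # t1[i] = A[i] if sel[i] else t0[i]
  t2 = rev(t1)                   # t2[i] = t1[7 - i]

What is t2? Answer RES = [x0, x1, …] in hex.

RES = [0x20, 0x59, 0x58, 0x58, 0x58, 0x65, 0xcd, 0x5b]

  t0: 5b cd 65 58 58 34 20 20
  t1: 5b cd 65 58 58 58 59 20
  t2: 20 59 58 58 58 65 cd 5b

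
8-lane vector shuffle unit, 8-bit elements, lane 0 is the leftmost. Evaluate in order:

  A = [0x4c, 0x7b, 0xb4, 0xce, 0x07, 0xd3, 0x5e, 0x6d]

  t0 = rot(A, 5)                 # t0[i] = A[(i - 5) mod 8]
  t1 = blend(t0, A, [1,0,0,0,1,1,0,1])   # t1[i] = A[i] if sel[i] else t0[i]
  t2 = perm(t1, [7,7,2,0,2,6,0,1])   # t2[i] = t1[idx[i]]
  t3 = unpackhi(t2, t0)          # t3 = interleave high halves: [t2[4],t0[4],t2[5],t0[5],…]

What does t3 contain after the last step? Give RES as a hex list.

RES = [0xd3, 0x6d, 0x7b, 0x4c, 0x4c, 0x7b, 0x07, 0xb4]

t0 = [0xce, 0x07, 0xd3, 0x5e, 0x6d, 0x4c, 0x7b, 0xb4]
t1 = [0x4c, 0x07, 0xd3, 0x5e, 0x07, 0xd3, 0x7b, 0x6d]
t2 = [0x6d, 0x6d, 0xd3, 0x4c, 0xd3, 0x7b, 0x4c, 0x07]
t3 = [0xd3, 0x6d, 0x7b, 0x4c, 0x4c, 0x7b, 0x07, 0xb4]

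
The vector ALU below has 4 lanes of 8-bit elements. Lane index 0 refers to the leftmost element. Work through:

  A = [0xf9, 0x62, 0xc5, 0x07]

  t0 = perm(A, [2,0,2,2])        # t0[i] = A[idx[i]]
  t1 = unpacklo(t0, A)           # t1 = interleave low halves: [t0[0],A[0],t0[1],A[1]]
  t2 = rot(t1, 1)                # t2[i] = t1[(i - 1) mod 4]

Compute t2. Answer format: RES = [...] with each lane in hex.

  t0: c5 f9 c5 c5
  t1: c5 f9 f9 62
  t2: 62 c5 f9 f9

RES = [ 0x62  0xc5  0xf9  0xf9 ]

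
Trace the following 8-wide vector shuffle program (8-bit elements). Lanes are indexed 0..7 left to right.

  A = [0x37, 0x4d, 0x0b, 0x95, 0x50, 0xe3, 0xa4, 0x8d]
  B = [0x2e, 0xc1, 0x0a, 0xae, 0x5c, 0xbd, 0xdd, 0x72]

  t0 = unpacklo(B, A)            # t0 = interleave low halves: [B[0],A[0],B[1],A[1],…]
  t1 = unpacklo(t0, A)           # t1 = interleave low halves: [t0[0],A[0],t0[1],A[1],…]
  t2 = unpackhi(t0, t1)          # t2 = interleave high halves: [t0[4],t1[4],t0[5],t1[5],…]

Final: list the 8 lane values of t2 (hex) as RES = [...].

t0 = [0x2e, 0x37, 0xc1, 0x4d, 0x0a, 0x0b, 0xae, 0x95]
t1 = [0x2e, 0x37, 0x37, 0x4d, 0xc1, 0x0b, 0x4d, 0x95]
t2 = [0x0a, 0xc1, 0x0b, 0x0b, 0xae, 0x4d, 0x95, 0x95]

RES = [ 0x0a  0xc1  0x0b  0x0b  0xae  0x4d  0x95  0x95 ]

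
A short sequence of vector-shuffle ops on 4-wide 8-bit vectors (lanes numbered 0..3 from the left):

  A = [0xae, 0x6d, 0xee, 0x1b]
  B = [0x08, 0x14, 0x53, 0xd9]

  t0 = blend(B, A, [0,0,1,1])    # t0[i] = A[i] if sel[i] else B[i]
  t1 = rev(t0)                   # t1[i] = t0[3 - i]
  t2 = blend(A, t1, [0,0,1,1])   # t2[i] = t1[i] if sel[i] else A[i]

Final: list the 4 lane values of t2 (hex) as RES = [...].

RES = [ 0xae  0x6d  0x14  0x08 ]

→ t0 |08|14|ee|1b|
→ t1 |1b|ee|14|08|
→ t2 |ae|6d|14|08|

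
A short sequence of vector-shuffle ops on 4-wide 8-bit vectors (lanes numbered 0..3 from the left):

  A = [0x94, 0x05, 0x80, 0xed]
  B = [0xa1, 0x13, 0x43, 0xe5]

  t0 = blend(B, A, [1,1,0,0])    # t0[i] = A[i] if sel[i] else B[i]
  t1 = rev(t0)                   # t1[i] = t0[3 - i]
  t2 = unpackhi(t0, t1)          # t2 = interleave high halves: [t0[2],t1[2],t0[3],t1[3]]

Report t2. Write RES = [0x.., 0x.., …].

RES = [ 0x43  0x05  0xe5  0x94 ]

t0 = [0x94, 0x05, 0x43, 0xe5]
t1 = [0xe5, 0x43, 0x05, 0x94]
t2 = [0x43, 0x05, 0xe5, 0x94]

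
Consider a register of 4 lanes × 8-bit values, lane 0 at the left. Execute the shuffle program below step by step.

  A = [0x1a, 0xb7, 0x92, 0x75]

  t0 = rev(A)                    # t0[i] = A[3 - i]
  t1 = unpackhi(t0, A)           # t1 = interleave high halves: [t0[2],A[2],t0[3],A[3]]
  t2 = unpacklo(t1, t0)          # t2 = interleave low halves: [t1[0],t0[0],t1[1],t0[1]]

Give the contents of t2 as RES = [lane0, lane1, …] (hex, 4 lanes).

t0 = [0x75, 0x92, 0xb7, 0x1a]
t1 = [0xb7, 0x92, 0x1a, 0x75]
t2 = [0xb7, 0x75, 0x92, 0x92]

RES = [ 0xb7  0x75  0x92  0x92 ]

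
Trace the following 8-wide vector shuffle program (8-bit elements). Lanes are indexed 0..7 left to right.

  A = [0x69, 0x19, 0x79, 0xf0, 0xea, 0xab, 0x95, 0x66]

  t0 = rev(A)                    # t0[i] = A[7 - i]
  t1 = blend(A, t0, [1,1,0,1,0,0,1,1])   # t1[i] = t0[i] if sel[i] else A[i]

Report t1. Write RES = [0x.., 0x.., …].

t0 = [0x66, 0x95, 0xab, 0xea, 0xf0, 0x79, 0x19, 0x69]
t1 = [0x66, 0x95, 0x79, 0xea, 0xea, 0xab, 0x19, 0x69]

RES = [ 0x66  0x95  0x79  0xea  0xea  0xab  0x19  0x69 ]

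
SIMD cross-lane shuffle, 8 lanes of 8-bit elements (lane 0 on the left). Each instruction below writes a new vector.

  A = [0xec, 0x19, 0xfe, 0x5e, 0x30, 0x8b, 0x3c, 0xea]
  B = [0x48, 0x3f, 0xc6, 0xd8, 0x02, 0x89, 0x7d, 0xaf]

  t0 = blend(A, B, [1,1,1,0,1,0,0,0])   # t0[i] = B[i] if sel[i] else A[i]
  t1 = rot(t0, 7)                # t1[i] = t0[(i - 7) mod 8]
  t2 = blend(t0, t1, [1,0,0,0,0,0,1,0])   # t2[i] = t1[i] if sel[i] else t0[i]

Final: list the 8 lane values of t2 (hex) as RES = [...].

→ t0 |48|3f|c6|5e|02|8b|3c|ea|
→ t1 |3f|c6|5e|02|8b|3c|ea|48|
→ t2 |3f|3f|c6|5e|02|8b|ea|ea|

RES = [0x3f, 0x3f, 0xc6, 0x5e, 0x02, 0x8b, 0xea, 0xea]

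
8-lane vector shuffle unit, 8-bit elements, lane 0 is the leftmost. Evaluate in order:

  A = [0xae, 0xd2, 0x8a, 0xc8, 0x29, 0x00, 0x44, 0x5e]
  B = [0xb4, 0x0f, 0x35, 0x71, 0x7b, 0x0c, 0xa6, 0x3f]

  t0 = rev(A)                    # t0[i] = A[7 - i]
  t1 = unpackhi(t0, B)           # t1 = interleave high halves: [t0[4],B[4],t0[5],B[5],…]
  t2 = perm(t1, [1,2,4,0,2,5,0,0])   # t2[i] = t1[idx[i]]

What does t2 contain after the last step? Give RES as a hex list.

  t0: 5e 44 00 29 c8 8a d2 ae
  t1: c8 7b 8a 0c d2 a6 ae 3f
  t2: 7b 8a d2 c8 8a a6 c8 c8

RES = [ 0x7b  0x8a  0xd2  0xc8  0x8a  0xa6  0xc8  0xc8 ]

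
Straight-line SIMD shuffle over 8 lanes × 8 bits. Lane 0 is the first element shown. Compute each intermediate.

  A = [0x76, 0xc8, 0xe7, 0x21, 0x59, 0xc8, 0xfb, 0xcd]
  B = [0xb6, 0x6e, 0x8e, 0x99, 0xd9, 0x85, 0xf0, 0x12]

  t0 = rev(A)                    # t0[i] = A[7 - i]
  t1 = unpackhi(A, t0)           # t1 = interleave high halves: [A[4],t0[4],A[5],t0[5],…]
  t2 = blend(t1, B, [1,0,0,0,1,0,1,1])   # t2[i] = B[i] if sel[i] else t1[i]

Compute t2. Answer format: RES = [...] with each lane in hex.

RES = [0xb6, 0x21, 0xc8, 0xe7, 0xd9, 0xc8, 0xf0, 0x12]

→ t0 |cd|fb|c8|59|21|e7|c8|76|
→ t1 |59|21|c8|e7|fb|c8|cd|76|
→ t2 |b6|21|c8|e7|d9|c8|f0|12|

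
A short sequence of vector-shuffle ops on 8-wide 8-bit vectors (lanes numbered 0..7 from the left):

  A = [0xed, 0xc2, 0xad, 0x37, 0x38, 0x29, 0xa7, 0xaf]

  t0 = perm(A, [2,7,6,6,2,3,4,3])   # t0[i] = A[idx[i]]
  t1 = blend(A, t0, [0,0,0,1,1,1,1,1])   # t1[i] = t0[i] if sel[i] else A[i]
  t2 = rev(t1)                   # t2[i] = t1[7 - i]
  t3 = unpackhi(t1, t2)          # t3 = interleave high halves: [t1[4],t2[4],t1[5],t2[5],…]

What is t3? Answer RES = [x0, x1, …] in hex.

RES = [ 0xad  0xa7  0x37  0xad  0x38  0xc2  0x37  0xed ]

  t0: ad af a7 a7 ad 37 38 37
  t1: ed c2 ad a7 ad 37 38 37
  t2: 37 38 37 ad a7 ad c2 ed
  t3: ad a7 37 ad 38 c2 37 ed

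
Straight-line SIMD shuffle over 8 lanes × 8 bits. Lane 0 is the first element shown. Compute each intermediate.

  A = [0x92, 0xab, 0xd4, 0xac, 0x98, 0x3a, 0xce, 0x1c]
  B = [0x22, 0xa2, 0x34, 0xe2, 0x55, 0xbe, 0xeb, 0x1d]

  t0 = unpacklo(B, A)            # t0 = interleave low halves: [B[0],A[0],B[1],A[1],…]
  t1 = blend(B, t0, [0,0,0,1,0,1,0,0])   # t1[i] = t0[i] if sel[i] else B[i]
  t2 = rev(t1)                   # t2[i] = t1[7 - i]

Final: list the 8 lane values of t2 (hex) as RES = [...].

RES = [ 0x1d  0xeb  0xd4  0x55  0xab  0x34  0xa2  0x22 ]

t0 = [0x22, 0x92, 0xa2, 0xab, 0x34, 0xd4, 0xe2, 0xac]
t1 = [0x22, 0xa2, 0x34, 0xab, 0x55, 0xd4, 0xeb, 0x1d]
t2 = [0x1d, 0xeb, 0xd4, 0x55, 0xab, 0x34, 0xa2, 0x22]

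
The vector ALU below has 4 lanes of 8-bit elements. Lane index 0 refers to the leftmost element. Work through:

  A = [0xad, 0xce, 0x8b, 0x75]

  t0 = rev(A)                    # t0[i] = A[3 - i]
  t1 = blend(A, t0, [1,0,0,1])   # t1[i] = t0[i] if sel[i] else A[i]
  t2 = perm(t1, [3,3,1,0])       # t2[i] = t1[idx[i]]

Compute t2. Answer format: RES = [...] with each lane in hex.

t0 = [0x75, 0x8b, 0xce, 0xad]
t1 = [0x75, 0xce, 0x8b, 0xad]
t2 = [0xad, 0xad, 0xce, 0x75]

RES = [ 0xad  0xad  0xce  0x75 ]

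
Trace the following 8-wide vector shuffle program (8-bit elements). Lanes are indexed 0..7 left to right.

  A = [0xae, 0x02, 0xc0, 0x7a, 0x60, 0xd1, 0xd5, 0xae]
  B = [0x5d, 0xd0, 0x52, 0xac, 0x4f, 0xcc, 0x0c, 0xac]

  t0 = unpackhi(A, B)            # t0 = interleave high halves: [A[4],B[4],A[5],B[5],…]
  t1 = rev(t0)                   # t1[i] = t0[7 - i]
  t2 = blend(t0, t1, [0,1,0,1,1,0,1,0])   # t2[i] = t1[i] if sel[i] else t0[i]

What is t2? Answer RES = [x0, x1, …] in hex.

t0 = [0x60, 0x4f, 0xd1, 0xcc, 0xd5, 0x0c, 0xae, 0xac]
t1 = [0xac, 0xae, 0x0c, 0xd5, 0xcc, 0xd1, 0x4f, 0x60]
t2 = [0x60, 0xae, 0xd1, 0xd5, 0xcc, 0x0c, 0x4f, 0xac]

RES = [0x60, 0xae, 0xd1, 0xd5, 0xcc, 0x0c, 0x4f, 0xac]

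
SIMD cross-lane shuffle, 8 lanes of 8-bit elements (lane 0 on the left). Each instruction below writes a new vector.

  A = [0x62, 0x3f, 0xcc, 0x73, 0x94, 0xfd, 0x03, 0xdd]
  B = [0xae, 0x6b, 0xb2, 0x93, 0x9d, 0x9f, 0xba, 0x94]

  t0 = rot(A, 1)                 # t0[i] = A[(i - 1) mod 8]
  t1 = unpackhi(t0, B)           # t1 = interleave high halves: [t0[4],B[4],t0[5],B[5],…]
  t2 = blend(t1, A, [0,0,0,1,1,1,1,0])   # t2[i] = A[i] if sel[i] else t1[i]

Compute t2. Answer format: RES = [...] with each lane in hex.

  t0: dd 62 3f cc 73 94 fd 03
  t1: 73 9d 94 9f fd ba 03 94
  t2: 73 9d 94 73 94 fd 03 94

RES = [ 0x73  0x9d  0x94  0x73  0x94  0xfd  0x03  0x94 ]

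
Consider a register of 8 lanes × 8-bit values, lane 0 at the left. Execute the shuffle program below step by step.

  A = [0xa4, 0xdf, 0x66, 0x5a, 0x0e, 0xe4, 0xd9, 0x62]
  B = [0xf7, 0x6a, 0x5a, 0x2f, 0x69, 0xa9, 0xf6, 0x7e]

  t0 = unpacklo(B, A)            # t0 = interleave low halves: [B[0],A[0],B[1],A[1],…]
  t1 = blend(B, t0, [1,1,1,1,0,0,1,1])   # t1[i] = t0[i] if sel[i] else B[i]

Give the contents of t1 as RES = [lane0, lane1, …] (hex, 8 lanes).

t0 = [0xf7, 0xa4, 0x6a, 0xdf, 0x5a, 0x66, 0x2f, 0x5a]
t1 = [0xf7, 0xa4, 0x6a, 0xdf, 0x69, 0xa9, 0x2f, 0x5a]

RES = [0xf7, 0xa4, 0x6a, 0xdf, 0x69, 0xa9, 0x2f, 0x5a]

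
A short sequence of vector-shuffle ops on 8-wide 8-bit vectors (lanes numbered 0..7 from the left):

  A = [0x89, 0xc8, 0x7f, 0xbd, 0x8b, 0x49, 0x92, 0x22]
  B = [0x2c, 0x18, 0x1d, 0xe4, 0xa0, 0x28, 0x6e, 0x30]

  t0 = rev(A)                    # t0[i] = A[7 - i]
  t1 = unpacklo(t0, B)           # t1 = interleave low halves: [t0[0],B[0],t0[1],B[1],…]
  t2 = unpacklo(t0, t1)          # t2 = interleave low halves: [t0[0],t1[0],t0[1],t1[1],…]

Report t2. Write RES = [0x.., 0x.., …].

  t0: 22 92 49 8b bd 7f c8 89
  t1: 22 2c 92 18 49 1d 8b e4
  t2: 22 22 92 2c 49 92 8b 18

RES = [ 0x22  0x22  0x92  0x2c  0x49  0x92  0x8b  0x18 ]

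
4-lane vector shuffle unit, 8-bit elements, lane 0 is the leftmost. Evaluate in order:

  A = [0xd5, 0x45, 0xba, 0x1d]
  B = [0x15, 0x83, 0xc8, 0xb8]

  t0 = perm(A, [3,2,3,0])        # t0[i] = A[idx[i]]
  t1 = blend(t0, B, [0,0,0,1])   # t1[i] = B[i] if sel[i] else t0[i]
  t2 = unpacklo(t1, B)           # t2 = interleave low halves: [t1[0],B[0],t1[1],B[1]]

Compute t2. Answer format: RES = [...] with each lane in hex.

→ t0 |1d|ba|1d|d5|
→ t1 |1d|ba|1d|b8|
→ t2 |1d|15|ba|83|

RES = [0x1d, 0x15, 0xba, 0x83]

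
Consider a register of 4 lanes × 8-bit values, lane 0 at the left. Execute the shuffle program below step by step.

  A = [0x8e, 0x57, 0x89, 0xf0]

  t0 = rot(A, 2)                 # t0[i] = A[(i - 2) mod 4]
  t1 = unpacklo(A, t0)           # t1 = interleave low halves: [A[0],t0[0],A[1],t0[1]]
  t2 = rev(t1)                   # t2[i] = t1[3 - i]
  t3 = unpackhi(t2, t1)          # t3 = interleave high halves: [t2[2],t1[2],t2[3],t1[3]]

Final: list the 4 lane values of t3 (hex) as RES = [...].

→ t0 |89|f0|8e|57|
→ t1 |8e|89|57|f0|
→ t2 |f0|57|89|8e|
→ t3 |89|57|8e|f0|

RES = [ 0x89  0x57  0x8e  0xf0 ]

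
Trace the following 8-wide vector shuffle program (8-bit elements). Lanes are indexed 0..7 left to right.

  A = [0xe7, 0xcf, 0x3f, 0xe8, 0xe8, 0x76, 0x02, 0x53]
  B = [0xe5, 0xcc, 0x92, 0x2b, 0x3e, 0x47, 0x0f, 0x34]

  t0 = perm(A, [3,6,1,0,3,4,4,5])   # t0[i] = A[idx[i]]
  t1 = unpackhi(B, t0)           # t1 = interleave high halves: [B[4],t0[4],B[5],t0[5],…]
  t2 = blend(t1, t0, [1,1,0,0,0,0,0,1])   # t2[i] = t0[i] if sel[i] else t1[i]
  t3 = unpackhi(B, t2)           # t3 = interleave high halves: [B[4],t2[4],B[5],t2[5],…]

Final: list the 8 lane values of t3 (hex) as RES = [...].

→ t0 |e8|02|cf|e7|e8|e8|e8|76|
→ t1 |3e|e8|47|e8|0f|e8|34|76|
→ t2 |e8|02|47|e8|0f|e8|34|76|
→ t3 |3e|0f|47|e8|0f|34|34|76|

RES = [ 0x3e  0x0f  0x47  0xe8  0x0f  0x34  0x34  0x76 ]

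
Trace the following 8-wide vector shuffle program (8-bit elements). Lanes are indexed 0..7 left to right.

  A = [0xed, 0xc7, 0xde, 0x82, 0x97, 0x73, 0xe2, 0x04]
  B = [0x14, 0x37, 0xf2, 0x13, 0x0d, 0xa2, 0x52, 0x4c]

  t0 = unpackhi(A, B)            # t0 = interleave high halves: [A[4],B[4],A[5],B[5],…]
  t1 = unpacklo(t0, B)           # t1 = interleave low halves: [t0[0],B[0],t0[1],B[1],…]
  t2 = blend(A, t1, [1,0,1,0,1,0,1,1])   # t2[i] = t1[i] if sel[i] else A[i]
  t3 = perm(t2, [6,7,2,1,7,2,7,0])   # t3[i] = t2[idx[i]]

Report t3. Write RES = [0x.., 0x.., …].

RES = [ 0xa2  0x13  0x0d  0xc7  0x13  0x0d  0x13  0x97 ]

t0 = [0x97, 0x0d, 0x73, 0xa2, 0xe2, 0x52, 0x04, 0x4c]
t1 = [0x97, 0x14, 0x0d, 0x37, 0x73, 0xf2, 0xa2, 0x13]
t2 = [0x97, 0xc7, 0x0d, 0x82, 0x73, 0x73, 0xa2, 0x13]
t3 = [0xa2, 0x13, 0x0d, 0xc7, 0x13, 0x0d, 0x13, 0x97]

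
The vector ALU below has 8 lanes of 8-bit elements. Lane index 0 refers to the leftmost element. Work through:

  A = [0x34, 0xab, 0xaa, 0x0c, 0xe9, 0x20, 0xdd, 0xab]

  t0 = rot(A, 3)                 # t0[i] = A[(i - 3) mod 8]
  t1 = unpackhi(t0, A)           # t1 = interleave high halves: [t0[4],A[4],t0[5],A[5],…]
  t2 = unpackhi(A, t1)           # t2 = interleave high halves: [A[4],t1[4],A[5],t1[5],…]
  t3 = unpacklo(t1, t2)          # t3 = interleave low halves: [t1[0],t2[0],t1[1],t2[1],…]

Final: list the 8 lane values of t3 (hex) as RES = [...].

→ t0 |20|dd|ab|34|ab|aa|0c|e9|
→ t1 |ab|e9|aa|20|0c|dd|e9|ab|
→ t2 |e9|0c|20|dd|dd|e9|ab|ab|
→ t3 |ab|e9|e9|0c|aa|20|20|dd|

RES = [ 0xab  0xe9  0xe9  0x0c  0xaa  0x20  0x20  0xdd ]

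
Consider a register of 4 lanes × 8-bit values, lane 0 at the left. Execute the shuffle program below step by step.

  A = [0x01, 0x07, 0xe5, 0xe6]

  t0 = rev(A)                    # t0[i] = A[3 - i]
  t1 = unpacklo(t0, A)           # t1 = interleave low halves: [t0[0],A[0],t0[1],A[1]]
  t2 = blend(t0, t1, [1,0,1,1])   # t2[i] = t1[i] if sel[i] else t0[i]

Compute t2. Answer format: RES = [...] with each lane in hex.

t0 = [0xe6, 0xe5, 0x07, 0x01]
t1 = [0xe6, 0x01, 0xe5, 0x07]
t2 = [0xe6, 0xe5, 0xe5, 0x07]

RES = [ 0xe6  0xe5  0xe5  0x07 ]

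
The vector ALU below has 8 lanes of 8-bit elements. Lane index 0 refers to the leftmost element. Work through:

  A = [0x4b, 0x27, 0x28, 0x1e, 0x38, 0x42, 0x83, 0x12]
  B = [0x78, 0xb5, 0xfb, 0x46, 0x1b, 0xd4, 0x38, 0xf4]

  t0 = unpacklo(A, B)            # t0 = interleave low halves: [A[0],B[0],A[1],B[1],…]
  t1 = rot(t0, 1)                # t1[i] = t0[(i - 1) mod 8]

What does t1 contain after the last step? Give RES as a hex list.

t0 = [0x4b, 0x78, 0x27, 0xb5, 0x28, 0xfb, 0x1e, 0x46]
t1 = [0x46, 0x4b, 0x78, 0x27, 0xb5, 0x28, 0xfb, 0x1e]

RES = [0x46, 0x4b, 0x78, 0x27, 0xb5, 0x28, 0xfb, 0x1e]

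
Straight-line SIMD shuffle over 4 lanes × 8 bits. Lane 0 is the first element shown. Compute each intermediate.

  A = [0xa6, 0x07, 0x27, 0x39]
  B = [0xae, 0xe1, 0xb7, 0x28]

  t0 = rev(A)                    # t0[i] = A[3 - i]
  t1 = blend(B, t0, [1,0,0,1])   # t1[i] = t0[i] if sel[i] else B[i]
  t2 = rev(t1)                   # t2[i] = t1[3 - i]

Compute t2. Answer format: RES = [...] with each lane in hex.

  t0: 39 27 07 a6
  t1: 39 e1 b7 a6
  t2: a6 b7 e1 39

RES = [0xa6, 0xb7, 0xe1, 0x39]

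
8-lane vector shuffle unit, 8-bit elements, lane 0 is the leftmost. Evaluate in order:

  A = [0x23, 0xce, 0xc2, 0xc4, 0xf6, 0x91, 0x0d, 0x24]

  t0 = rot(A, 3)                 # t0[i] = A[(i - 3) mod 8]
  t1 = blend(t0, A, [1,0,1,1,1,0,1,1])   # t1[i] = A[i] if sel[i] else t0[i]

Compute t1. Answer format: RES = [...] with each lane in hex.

RES = [0x23, 0x0d, 0xc2, 0xc4, 0xf6, 0xc2, 0x0d, 0x24]

  t0: 91 0d 24 23 ce c2 c4 f6
  t1: 23 0d c2 c4 f6 c2 0d 24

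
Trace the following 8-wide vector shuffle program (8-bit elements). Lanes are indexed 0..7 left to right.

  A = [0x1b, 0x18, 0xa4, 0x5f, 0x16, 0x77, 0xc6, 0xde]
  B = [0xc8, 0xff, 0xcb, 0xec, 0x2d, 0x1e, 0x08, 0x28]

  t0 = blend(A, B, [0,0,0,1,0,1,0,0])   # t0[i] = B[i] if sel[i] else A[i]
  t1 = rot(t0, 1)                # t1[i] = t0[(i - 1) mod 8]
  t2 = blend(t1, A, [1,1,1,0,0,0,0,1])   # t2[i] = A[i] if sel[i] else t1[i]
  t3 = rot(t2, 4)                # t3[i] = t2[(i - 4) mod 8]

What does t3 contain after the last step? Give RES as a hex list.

→ t0 |1b|18|a4|ec|16|1e|c6|de|
→ t1 |de|1b|18|a4|ec|16|1e|c6|
→ t2 |1b|18|a4|a4|ec|16|1e|de|
→ t3 |ec|16|1e|de|1b|18|a4|a4|

RES = [0xec, 0x16, 0x1e, 0xde, 0x1b, 0x18, 0xa4, 0xa4]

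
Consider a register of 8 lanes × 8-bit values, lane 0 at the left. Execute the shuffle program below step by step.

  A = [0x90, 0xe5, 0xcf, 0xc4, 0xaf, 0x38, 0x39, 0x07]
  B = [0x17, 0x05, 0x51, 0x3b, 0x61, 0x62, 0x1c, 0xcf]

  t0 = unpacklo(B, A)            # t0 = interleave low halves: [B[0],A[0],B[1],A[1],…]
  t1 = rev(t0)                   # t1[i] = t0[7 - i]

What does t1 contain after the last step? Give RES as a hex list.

  t0: 17 90 05 e5 51 cf 3b c4
  t1: c4 3b cf 51 e5 05 90 17

RES = [ 0xc4  0x3b  0xcf  0x51  0xe5  0x05  0x90  0x17 ]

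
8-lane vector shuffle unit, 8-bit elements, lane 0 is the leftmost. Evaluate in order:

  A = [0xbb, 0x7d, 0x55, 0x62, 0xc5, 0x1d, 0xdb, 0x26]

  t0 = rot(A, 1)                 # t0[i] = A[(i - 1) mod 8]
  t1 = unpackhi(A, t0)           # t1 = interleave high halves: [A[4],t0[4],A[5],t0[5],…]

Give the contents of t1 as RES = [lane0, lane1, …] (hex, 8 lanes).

RES = [ 0xc5  0x62  0x1d  0xc5  0xdb  0x1d  0x26  0xdb ]

t0 = [0x26, 0xbb, 0x7d, 0x55, 0x62, 0xc5, 0x1d, 0xdb]
t1 = [0xc5, 0x62, 0x1d, 0xc5, 0xdb, 0x1d, 0x26, 0xdb]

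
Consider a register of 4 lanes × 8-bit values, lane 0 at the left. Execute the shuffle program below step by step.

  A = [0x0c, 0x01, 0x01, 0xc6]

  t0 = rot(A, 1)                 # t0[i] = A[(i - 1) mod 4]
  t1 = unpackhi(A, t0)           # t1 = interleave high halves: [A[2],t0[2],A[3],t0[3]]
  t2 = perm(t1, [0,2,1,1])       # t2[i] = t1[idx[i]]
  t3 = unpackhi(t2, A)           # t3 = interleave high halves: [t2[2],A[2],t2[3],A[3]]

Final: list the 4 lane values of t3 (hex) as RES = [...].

t0 = [0xc6, 0x0c, 0x01, 0x01]
t1 = [0x01, 0x01, 0xc6, 0x01]
t2 = [0x01, 0xc6, 0x01, 0x01]
t3 = [0x01, 0x01, 0x01, 0xc6]

RES = [ 0x01  0x01  0x01  0xc6 ]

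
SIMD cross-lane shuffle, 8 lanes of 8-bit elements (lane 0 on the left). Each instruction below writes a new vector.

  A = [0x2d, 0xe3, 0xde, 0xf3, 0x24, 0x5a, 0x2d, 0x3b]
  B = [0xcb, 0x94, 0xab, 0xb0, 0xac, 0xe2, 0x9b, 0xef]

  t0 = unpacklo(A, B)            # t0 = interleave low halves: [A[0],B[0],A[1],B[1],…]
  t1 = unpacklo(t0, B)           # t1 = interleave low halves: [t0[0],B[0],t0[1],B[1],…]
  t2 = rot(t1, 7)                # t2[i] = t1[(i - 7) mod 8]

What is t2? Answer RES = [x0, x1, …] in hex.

→ t0 |2d|cb|e3|94|de|ab|f3|b0|
→ t1 |2d|cb|cb|94|e3|ab|94|b0|
→ t2 |cb|cb|94|e3|ab|94|b0|2d|

RES = [ 0xcb  0xcb  0x94  0xe3  0xab  0x94  0xb0  0x2d ]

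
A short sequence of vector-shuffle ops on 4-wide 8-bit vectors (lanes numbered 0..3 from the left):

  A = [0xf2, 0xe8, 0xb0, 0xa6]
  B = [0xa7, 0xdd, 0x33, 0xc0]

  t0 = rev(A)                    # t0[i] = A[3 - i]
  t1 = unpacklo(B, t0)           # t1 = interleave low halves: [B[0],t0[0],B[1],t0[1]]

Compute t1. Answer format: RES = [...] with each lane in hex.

→ t0 |a6|b0|e8|f2|
→ t1 |a7|a6|dd|b0|

RES = [ 0xa7  0xa6  0xdd  0xb0 ]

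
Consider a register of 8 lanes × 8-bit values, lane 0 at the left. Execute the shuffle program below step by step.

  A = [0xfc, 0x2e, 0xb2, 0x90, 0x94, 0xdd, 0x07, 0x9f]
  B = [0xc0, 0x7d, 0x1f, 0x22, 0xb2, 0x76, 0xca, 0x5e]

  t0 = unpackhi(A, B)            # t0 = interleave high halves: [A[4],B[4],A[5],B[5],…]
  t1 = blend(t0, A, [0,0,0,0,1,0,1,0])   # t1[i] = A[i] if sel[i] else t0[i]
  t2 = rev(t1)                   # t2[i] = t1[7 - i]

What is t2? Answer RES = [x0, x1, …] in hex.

RES = [ 0x5e  0x07  0xca  0x94  0x76  0xdd  0xb2  0x94 ]

  t0: 94 b2 dd 76 07 ca 9f 5e
  t1: 94 b2 dd 76 94 ca 07 5e
  t2: 5e 07 ca 94 76 dd b2 94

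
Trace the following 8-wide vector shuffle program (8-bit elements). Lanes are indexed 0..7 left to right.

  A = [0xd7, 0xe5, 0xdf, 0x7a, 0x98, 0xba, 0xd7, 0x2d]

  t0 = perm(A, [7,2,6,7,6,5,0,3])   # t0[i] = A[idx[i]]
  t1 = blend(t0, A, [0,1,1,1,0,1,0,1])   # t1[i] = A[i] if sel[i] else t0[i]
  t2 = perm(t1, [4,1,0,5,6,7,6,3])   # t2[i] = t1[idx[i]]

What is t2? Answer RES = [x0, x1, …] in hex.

→ t0 |2d|df|d7|2d|d7|ba|d7|7a|
→ t1 |2d|e5|df|7a|d7|ba|d7|2d|
→ t2 |d7|e5|2d|ba|d7|2d|d7|7a|

RES = [ 0xd7  0xe5  0x2d  0xba  0xd7  0x2d  0xd7  0x7a ]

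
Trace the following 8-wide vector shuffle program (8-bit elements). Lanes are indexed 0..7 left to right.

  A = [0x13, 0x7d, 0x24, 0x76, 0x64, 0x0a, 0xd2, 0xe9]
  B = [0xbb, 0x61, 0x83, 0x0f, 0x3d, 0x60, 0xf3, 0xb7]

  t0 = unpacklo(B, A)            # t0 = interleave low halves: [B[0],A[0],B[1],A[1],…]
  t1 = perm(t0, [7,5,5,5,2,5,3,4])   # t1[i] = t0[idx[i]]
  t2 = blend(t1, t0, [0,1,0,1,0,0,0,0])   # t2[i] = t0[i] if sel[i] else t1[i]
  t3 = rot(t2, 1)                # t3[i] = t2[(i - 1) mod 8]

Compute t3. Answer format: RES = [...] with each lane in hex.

t0 = [0xbb, 0x13, 0x61, 0x7d, 0x83, 0x24, 0x0f, 0x76]
t1 = [0x76, 0x24, 0x24, 0x24, 0x61, 0x24, 0x7d, 0x83]
t2 = [0x76, 0x13, 0x24, 0x7d, 0x61, 0x24, 0x7d, 0x83]
t3 = [0x83, 0x76, 0x13, 0x24, 0x7d, 0x61, 0x24, 0x7d]

RES = [0x83, 0x76, 0x13, 0x24, 0x7d, 0x61, 0x24, 0x7d]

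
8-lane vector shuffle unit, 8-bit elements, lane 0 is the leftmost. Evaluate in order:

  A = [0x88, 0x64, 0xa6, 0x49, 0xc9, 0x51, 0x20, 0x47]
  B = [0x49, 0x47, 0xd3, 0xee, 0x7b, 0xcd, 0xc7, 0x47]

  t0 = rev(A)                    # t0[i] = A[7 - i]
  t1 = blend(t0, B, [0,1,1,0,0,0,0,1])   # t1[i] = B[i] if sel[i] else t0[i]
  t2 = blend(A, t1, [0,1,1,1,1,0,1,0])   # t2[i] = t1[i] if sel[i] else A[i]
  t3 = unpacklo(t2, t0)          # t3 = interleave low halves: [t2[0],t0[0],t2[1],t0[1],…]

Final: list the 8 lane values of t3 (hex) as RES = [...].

RES = [ 0x88  0x47  0x47  0x20  0xd3  0x51  0xc9  0xc9 ]

→ t0 |47|20|51|c9|49|a6|64|88|
→ t1 |47|47|d3|c9|49|a6|64|47|
→ t2 |88|47|d3|c9|49|51|64|47|
→ t3 |88|47|47|20|d3|51|c9|c9|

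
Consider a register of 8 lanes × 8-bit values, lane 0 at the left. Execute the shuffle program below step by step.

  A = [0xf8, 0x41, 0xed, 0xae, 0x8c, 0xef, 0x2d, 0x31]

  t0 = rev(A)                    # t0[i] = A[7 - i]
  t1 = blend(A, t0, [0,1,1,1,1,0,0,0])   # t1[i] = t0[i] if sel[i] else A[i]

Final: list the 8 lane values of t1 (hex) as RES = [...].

  t0: 31 2d ef 8c ae ed 41 f8
  t1: f8 2d ef 8c ae ef 2d 31

RES = [0xf8, 0x2d, 0xef, 0x8c, 0xae, 0xef, 0x2d, 0x31]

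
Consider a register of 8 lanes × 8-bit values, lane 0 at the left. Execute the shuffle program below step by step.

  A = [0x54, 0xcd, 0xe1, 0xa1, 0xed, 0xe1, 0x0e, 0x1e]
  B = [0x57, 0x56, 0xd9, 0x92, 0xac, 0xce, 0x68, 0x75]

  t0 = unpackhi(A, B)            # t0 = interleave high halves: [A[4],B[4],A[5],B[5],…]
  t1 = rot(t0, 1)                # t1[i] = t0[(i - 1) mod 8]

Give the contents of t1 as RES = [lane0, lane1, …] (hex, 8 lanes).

  t0: ed ac e1 ce 0e 68 1e 75
  t1: 75 ed ac e1 ce 0e 68 1e

RES = [0x75, 0xed, 0xac, 0xe1, 0xce, 0x0e, 0x68, 0x1e]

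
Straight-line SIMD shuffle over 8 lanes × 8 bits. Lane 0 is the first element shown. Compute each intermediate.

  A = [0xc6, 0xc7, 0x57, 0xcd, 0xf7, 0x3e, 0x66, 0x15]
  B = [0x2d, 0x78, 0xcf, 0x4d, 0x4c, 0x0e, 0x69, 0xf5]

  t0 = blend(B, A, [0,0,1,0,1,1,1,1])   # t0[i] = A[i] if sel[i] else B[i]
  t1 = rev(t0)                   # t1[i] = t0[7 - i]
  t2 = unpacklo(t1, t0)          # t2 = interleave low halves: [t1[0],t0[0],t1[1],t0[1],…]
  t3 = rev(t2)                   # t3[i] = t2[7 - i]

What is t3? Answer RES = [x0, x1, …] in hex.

RES = [ 0x4d  0xf7  0x57  0x3e  0x78  0x66  0x2d  0x15 ]

  t0: 2d 78 57 4d f7 3e 66 15
  t1: 15 66 3e f7 4d 57 78 2d
  t2: 15 2d 66 78 3e 57 f7 4d
  t3: 4d f7 57 3e 78 66 2d 15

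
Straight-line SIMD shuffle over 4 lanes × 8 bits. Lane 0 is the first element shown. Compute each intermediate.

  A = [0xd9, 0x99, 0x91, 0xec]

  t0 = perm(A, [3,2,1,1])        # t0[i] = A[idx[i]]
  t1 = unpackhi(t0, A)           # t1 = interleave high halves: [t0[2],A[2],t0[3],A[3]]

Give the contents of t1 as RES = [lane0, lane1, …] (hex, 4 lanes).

RES = [ 0x99  0x91  0x99  0xec ]

t0 = [0xec, 0x91, 0x99, 0x99]
t1 = [0x99, 0x91, 0x99, 0xec]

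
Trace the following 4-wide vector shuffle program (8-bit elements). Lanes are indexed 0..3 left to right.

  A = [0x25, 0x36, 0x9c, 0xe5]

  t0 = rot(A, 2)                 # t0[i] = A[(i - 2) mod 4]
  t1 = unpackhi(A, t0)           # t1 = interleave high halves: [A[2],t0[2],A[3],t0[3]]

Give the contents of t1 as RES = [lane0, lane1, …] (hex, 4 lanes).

t0 = [0x9c, 0xe5, 0x25, 0x36]
t1 = [0x9c, 0x25, 0xe5, 0x36]

RES = [ 0x9c  0x25  0xe5  0x36 ]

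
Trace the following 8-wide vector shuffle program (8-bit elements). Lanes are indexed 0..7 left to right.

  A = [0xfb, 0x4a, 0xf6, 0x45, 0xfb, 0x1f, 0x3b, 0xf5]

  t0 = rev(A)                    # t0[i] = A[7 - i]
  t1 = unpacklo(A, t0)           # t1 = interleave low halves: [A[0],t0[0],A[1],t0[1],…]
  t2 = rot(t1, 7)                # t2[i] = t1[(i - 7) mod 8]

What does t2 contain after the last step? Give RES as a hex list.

→ t0 |f5|3b|1f|fb|45|f6|4a|fb|
→ t1 |fb|f5|4a|3b|f6|1f|45|fb|
→ t2 |f5|4a|3b|f6|1f|45|fb|fb|

RES = [ 0xf5  0x4a  0x3b  0xf6  0x1f  0x45  0xfb  0xfb ]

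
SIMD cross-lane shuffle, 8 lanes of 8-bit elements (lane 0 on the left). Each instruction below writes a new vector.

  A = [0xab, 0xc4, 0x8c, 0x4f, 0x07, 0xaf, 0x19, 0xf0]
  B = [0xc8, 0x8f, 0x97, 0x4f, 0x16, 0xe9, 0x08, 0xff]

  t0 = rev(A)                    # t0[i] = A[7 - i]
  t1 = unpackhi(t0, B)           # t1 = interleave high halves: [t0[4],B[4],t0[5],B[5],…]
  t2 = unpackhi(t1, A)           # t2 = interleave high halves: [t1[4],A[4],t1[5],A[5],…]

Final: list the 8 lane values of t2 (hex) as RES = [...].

RES = [0xc4, 0x07, 0x08, 0xaf, 0xab, 0x19, 0xff, 0xf0]

  t0: f0 19 af 07 4f 8c c4 ab
  t1: 4f 16 8c e9 c4 08 ab ff
  t2: c4 07 08 af ab 19 ff f0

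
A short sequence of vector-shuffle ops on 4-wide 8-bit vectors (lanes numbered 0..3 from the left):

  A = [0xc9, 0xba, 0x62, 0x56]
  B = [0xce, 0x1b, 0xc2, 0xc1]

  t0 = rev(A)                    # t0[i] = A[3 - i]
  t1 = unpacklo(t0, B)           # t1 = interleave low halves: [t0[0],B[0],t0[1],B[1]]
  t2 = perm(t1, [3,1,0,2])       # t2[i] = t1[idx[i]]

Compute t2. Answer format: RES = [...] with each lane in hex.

t0 = [0x56, 0x62, 0xba, 0xc9]
t1 = [0x56, 0xce, 0x62, 0x1b]
t2 = [0x1b, 0xce, 0x56, 0x62]

RES = [0x1b, 0xce, 0x56, 0x62]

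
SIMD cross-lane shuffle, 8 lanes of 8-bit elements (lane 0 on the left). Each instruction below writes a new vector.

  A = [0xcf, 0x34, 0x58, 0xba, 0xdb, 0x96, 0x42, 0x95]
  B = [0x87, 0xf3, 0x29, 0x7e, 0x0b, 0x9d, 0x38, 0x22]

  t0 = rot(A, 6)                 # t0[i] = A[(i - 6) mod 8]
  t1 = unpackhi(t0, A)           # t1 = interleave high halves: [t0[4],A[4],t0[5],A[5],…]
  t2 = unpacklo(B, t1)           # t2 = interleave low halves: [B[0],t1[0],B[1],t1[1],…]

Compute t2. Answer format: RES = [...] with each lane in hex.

RES = [0x87, 0x42, 0xf3, 0xdb, 0x29, 0x95, 0x7e, 0x96]

t0 = [0x58, 0xba, 0xdb, 0x96, 0x42, 0x95, 0xcf, 0x34]
t1 = [0x42, 0xdb, 0x95, 0x96, 0xcf, 0x42, 0x34, 0x95]
t2 = [0x87, 0x42, 0xf3, 0xdb, 0x29, 0x95, 0x7e, 0x96]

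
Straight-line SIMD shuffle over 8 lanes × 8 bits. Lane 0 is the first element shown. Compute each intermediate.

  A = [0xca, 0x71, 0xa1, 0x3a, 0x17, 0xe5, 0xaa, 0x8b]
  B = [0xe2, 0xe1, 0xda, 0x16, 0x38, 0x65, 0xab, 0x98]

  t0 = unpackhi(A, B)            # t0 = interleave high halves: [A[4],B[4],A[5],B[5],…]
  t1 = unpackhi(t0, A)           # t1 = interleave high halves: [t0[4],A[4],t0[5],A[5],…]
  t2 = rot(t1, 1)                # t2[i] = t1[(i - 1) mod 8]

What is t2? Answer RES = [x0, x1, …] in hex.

→ t0 |17|38|e5|65|aa|ab|8b|98|
→ t1 |aa|17|ab|e5|8b|aa|98|8b|
→ t2 |8b|aa|17|ab|e5|8b|aa|98|

RES = [ 0x8b  0xaa  0x17  0xab  0xe5  0x8b  0xaa  0x98 ]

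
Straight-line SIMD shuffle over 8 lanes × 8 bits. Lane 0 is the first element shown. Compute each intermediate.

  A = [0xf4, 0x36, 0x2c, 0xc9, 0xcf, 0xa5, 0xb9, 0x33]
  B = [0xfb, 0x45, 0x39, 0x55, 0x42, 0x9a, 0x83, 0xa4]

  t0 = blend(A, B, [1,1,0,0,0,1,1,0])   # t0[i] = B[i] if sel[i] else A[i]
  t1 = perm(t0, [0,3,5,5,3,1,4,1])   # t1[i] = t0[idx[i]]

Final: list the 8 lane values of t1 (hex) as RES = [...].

t0 = [0xfb, 0x45, 0x2c, 0xc9, 0xcf, 0x9a, 0x83, 0x33]
t1 = [0xfb, 0xc9, 0x9a, 0x9a, 0xc9, 0x45, 0xcf, 0x45]

RES = [0xfb, 0xc9, 0x9a, 0x9a, 0xc9, 0x45, 0xcf, 0x45]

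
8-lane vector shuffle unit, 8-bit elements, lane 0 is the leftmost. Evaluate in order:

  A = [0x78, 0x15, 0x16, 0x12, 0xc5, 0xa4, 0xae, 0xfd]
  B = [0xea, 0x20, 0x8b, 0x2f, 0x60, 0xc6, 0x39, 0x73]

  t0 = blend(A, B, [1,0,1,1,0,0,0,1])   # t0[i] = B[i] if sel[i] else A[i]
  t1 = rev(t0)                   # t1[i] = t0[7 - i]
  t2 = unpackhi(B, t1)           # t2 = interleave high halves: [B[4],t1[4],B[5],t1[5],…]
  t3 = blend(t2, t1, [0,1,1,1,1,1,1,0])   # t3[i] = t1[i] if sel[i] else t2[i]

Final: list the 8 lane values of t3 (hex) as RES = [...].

t0 = [0xea, 0x15, 0x8b, 0x2f, 0xc5, 0xa4, 0xae, 0x73]
t1 = [0x73, 0xae, 0xa4, 0xc5, 0x2f, 0x8b, 0x15, 0xea]
t2 = [0x60, 0x2f, 0xc6, 0x8b, 0x39, 0x15, 0x73, 0xea]
t3 = [0x60, 0xae, 0xa4, 0xc5, 0x2f, 0x8b, 0x15, 0xea]

RES = [ 0x60  0xae  0xa4  0xc5  0x2f  0x8b  0x15  0xea ]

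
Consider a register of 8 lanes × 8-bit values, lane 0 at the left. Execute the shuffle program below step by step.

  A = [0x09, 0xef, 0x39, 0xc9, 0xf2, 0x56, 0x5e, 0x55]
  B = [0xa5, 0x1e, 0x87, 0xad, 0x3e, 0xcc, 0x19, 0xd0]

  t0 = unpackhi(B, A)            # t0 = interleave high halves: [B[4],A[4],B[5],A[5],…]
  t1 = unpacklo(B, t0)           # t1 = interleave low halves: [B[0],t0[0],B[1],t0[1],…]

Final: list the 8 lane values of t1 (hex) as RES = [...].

t0 = [0x3e, 0xf2, 0xcc, 0x56, 0x19, 0x5e, 0xd0, 0x55]
t1 = [0xa5, 0x3e, 0x1e, 0xf2, 0x87, 0xcc, 0xad, 0x56]

RES = [0xa5, 0x3e, 0x1e, 0xf2, 0x87, 0xcc, 0xad, 0x56]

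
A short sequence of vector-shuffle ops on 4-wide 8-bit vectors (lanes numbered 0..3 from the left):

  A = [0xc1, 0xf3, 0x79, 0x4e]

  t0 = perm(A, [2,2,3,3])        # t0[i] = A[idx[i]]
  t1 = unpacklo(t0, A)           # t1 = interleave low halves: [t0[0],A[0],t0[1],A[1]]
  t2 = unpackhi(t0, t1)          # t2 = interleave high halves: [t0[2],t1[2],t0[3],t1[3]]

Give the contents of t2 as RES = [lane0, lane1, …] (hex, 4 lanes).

  t0: 79 79 4e 4e
  t1: 79 c1 79 f3
  t2: 4e 79 4e f3

RES = [0x4e, 0x79, 0x4e, 0xf3]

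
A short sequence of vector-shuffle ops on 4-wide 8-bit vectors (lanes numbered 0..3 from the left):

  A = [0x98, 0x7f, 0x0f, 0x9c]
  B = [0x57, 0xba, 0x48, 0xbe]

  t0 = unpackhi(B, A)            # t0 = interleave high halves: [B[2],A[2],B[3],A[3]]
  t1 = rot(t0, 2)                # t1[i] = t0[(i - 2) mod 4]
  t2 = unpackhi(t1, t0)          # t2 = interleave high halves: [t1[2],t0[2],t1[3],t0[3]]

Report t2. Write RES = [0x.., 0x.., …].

RES = [0x48, 0xbe, 0x0f, 0x9c]

→ t0 |48|0f|be|9c|
→ t1 |be|9c|48|0f|
→ t2 |48|be|0f|9c|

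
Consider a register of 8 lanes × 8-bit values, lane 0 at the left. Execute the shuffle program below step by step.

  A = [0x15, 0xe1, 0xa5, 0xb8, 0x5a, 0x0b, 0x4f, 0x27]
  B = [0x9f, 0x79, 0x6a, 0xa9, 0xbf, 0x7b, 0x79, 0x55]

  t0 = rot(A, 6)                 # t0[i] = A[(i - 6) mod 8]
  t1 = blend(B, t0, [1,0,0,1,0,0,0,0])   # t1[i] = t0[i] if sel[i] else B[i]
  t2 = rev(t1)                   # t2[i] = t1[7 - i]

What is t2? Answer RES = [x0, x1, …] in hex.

→ t0 |a5|b8|5a|0b|4f|27|15|e1|
→ t1 |a5|79|6a|0b|bf|7b|79|55|
→ t2 |55|79|7b|bf|0b|6a|79|a5|

RES = [0x55, 0x79, 0x7b, 0xbf, 0x0b, 0x6a, 0x79, 0xa5]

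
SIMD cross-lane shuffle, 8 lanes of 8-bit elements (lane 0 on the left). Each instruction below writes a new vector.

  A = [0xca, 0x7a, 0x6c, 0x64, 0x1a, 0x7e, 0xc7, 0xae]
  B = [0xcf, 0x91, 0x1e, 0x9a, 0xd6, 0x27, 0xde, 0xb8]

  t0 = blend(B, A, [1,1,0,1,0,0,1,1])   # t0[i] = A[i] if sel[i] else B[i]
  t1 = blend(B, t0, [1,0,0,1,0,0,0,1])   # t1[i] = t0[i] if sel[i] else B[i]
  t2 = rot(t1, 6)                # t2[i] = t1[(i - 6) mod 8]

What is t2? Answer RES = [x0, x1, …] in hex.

t0 = [0xca, 0x7a, 0x1e, 0x64, 0xd6, 0x27, 0xc7, 0xae]
t1 = [0xca, 0x91, 0x1e, 0x64, 0xd6, 0x27, 0xde, 0xae]
t2 = [0x1e, 0x64, 0xd6, 0x27, 0xde, 0xae, 0xca, 0x91]

RES = [0x1e, 0x64, 0xd6, 0x27, 0xde, 0xae, 0xca, 0x91]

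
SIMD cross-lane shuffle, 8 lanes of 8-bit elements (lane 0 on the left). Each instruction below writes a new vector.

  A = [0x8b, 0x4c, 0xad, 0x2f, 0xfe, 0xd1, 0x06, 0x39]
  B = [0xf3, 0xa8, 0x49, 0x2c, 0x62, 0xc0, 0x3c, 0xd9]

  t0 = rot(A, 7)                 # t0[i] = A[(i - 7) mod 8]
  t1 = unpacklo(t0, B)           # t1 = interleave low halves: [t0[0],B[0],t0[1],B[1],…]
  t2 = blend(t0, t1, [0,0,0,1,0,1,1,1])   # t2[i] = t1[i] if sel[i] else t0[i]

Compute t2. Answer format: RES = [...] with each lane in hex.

  t0: 4c ad 2f fe d1 06 39 8b
  t1: 4c f3 ad a8 2f 49 fe 2c
  t2: 4c ad 2f a8 d1 49 fe 2c

RES = [ 0x4c  0xad  0x2f  0xa8  0xd1  0x49  0xfe  0x2c ]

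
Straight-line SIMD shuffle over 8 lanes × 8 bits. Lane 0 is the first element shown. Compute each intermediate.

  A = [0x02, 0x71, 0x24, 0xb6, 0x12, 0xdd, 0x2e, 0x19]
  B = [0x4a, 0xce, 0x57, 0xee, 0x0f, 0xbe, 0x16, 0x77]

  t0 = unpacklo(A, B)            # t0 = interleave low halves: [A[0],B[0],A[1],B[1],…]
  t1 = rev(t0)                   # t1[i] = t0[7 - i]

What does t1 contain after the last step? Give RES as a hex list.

t0 = [0x02, 0x4a, 0x71, 0xce, 0x24, 0x57, 0xb6, 0xee]
t1 = [0xee, 0xb6, 0x57, 0x24, 0xce, 0x71, 0x4a, 0x02]

RES = [ 0xee  0xb6  0x57  0x24  0xce  0x71  0x4a  0x02 ]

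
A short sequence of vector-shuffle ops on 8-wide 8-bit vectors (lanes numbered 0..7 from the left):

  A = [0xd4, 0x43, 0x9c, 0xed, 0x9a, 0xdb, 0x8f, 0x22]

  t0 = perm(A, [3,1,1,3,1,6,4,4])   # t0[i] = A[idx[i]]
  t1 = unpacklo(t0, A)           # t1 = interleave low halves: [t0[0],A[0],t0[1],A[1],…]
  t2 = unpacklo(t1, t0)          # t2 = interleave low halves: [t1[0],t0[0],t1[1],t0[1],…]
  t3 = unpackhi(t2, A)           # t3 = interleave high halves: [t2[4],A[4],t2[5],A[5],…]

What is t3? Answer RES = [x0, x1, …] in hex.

→ t0 |ed|43|43|ed|43|8f|9a|9a|
→ t1 |ed|d4|43|43|43|9c|ed|ed|
→ t2 |ed|ed|d4|43|43|43|43|ed|
→ t3 |43|9a|43|db|43|8f|ed|22|

RES = [0x43, 0x9a, 0x43, 0xdb, 0x43, 0x8f, 0xed, 0x22]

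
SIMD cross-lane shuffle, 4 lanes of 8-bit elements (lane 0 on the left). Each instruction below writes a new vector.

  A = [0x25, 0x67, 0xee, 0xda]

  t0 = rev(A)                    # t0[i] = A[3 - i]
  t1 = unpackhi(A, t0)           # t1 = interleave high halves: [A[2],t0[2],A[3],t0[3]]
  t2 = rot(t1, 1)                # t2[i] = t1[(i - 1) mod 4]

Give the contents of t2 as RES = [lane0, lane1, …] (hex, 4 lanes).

RES = [ 0x25  0xee  0x67  0xda ]

t0 = [0xda, 0xee, 0x67, 0x25]
t1 = [0xee, 0x67, 0xda, 0x25]
t2 = [0x25, 0xee, 0x67, 0xda]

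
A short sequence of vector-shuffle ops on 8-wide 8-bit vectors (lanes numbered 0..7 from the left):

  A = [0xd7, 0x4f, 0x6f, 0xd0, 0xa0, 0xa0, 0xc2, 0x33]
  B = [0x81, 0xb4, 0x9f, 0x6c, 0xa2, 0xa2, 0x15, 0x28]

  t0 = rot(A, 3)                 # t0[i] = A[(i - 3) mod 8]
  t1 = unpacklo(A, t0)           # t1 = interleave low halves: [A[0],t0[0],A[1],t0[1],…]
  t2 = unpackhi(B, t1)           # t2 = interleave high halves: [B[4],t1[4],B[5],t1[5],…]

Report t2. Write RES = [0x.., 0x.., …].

RES = [ 0xa2  0x6f  0xa2  0x33  0x15  0xd0  0x28  0xd7 ]

→ t0 |a0|c2|33|d7|4f|6f|d0|a0|
→ t1 |d7|a0|4f|c2|6f|33|d0|d7|
→ t2 |a2|6f|a2|33|15|d0|28|d7|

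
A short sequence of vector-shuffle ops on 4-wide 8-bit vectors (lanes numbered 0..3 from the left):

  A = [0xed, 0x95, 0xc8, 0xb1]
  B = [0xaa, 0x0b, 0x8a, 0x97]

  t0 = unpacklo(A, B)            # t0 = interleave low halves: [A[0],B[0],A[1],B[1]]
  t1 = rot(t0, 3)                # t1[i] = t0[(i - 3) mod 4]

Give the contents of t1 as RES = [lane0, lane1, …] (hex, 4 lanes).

  t0: ed aa 95 0b
  t1: aa 95 0b ed

RES = [ 0xaa  0x95  0x0b  0xed ]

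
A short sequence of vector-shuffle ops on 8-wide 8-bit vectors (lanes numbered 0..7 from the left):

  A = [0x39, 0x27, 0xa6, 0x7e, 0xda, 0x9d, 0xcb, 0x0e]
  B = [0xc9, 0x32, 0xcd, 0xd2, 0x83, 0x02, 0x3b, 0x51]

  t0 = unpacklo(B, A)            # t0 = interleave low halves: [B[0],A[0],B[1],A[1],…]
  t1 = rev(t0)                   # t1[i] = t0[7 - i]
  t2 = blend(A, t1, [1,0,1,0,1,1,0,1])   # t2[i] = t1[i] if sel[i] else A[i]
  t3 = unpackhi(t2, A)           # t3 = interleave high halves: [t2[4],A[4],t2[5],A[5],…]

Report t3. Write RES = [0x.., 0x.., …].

RES = [0x27, 0xda, 0x32, 0x9d, 0xcb, 0xcb, 0xc9, 0x0e]

t0 = [0xc9, 0x39, 0x32, 0x27, 0xcd, 0xa6, 0xd2, 0x7e]
t1 = [0x7e, 0xd2, 0xa6, 0xcd, 0x27, 0x32, 0x39, 0xc9]
t2 = [0x7e, 0x27, 0xa6, 0x7e, 0x27, 0x32, 0xcb, 0xc9]
t3 = [0x27, 0xda, 0x32, 0x9d, 0xcb, 0xcb, 0xc9, 0x0e]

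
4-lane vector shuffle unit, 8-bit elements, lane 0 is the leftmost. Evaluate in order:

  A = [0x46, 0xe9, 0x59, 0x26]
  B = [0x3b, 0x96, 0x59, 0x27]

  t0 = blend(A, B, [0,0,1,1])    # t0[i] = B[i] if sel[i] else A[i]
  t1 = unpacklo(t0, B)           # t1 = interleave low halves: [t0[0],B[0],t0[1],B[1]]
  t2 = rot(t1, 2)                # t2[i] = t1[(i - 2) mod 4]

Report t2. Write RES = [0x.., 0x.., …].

t0 = [0x46, 0xe9, 0x59, 0x27]
t1 = [0x46, 0x3b, 0xe9, 0x96]
t2 = [0xe9, 0x96, 0x46, 0x3b]

RES = [0xe9, 0x96, 0x46, 0x3b]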